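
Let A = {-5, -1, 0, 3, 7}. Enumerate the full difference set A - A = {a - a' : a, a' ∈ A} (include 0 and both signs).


A - A = {a - a' : a, a' ∈ A}.
Compute a - a' for each ordered pair (a, a'):
a = -5: -5--5=0, -5--1=-4, -5-0=-5, -5-3=-8, -5-7=-12
a = -1: -1--5=4, -1--1=0, -1-0=-1, -1-3=-4, -1-7=-8
a = 0: 0--5=5, 0--1=1, 0-0=0, 0-3=-3, 0-7=-7
a = 3: 3--5=8, 3--1=4, 3-0=3, 3-3=0, 3-7=-4
a = 7: 7--5=12, 7--1=8, 7-0=7, 7-3=4, 7-7=0
Collecting distinct values (and noting 0 appears from a-a):
A - A = {-12, -8, -7, -5, -4, -3, -1, 0, 1, 3, 4, 5, 7, 8, 12}
|A - A| = 15

A - A = {-12, -8, -7, -5, -4, -3, -1, 0, 1, 3, 4, 5, 7, 8, 12}


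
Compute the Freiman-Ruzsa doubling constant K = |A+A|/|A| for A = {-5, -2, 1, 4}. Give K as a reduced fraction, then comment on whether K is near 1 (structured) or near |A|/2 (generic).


|A| = 4.
Compute A + A by enumerating all 16 pairs.
A + A = {-10, -7, -4, -1, 2, 5, 8}, so |A + A| = 7.
K = |A + A| / |A| = 7/4 (already in lowest terms) ≈ 1.7500.
Reference: AP of size 4 gives K = 7/4 ≈ 1.7500; a fully generic set of size 4 gives K ≈ 2.5000.

|A| = 4, |A + A| = 7, K = 7/4.


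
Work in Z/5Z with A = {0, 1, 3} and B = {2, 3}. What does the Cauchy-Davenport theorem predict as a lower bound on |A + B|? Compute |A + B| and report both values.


Cauchy-Davenport: |A + B| ≥ min(p, |A| + |B| - 1) for A, B nonempty in Z/pZ.
|A| = 3, |B| = 2, p = 5.
CD lower bound = min(5, 3 + 2 - 1) = min(5, 4) = 4.
Compute A + B mod 5 directly:
a = 0: 0+2=2, 0+3=3
a = 1: 1+2=3, 1+3=4
a = 3: 3+2=0, 3+3=1
A + B = {0, 1, 2, 3, 4}, so |A + B| = 5.
Verify: 5 ≥ 4? Yes ✓.

CD lower bound = 4, actual |A + B| = 5.


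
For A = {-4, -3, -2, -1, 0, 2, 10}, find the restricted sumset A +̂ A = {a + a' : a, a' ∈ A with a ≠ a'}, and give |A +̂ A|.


Restricted sumset: A +̂ A = {a + a' : a ∈ A, a' ∈ A, a ≠ a'}.
Equivalently, take A + A and drop any sum 2a that is achievable ONLY as a + a for a ∈ A (i.e. sums representable only with equal summands).
Enumerate pairs (a, a') with a < a' (symmetric, so each unordered pair gives one sum; this covers all a ≠ a'):
  -4 + -3 = -7
  -4 + -2 = -6
  -4 + -1 = -5
  -4 + 0 = -4
  -4 + 2 = -2
  -4 + 10 = 6
  -3 + -2 = -5
  -3 + -1 = -4
  -3 + 0 = -3
  -3 + 2 = -1
  -3 + 10 = 7
  -2 + -1 = -3
  -2 + 0 = -2
  -2 + 2 = 0
  -2 + 10 = 8
  -1 + 0 = -1
  -1 + 2 = 1
  -1 + 10 = 9
  0 + 2 = 2
  0 + 10 = 10
  2 + 10 = 12
Collected distinct sums: {-7, -6, -5, -4, -3, -2, -1, 0, 1, 2, 6, 7, 8, 9, 10, 12}
|A +̂ A| = 16
(Reference bound: |A +̂ A| ≥ 2|A| - 3 for |A| ≥ 2, with |A| = 7 giving ≥ 11.)

|A +̂ A| = 16


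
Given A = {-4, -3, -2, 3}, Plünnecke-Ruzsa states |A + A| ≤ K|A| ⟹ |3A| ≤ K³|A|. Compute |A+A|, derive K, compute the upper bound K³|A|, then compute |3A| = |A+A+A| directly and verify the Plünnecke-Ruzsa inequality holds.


|A| = 4.
Step 1: Compute A + A by enumerating all 16 pairs.
A + A = {-8, -7, -6, -5, -4, -1, 0, 1, 6}, so |A + A| = 9.
Step 2: Doubling constant K = |A + A|/|A| = 9/4 = 9/4 ≈ 2.2500.
Step 3: Plünnecke-Ruzsa gives |3A| ≤ K³·|A| = (2.2500)³ · 4 ≈ 45.5625.
Step 4: Compute 3A = A + A + A directly by enumerating all triples (a,b,c) ∈ A³; |3A| = 16.
Step 5: Check 16 ≤ 45.5625? Yes ✓.

K = 9/4, Plünnecke-Ruzsa bound K³|A| ≈ 45.5625, |3A| = 16, inequality holds.


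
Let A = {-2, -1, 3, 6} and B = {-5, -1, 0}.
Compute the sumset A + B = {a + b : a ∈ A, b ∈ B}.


A + B = {a + b : a ∈ A, b ∈ B}.
Enumerate all |A|·|B| = 4·3 = 12 pairs (a, b) and collect distinct sums.
a = -2: -2+-5=-7, -2+-1=-3, -2+0=-2
a = -1: -1+-5=-6, -1+-1=-2, -1+0=-1
a = 3: 3+-5=-2, 3+-1=2, 3+0=3
a = 6: 6+-5=1, 6+-1=5, 6+0=6
Collecting distinct sums: A + B = {-7, -6, -3, -2, -1, 1, 2, 3, 5, 6}
|A + B| = 10

A + B = {-7, -6, -3, -2, -1, 1, 2, 3, 5, 6}


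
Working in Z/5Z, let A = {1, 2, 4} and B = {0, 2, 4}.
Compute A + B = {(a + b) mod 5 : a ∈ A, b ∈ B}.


Work in Z/5Z: reduce every sum a + b modulo 5.
Enumerate all 9 pairs:
a = 1: 1+0=1, 1+2=3, 1+4=0
a = 2: 2+0=2, 2+2=4, 2+4=1
a = 4: 4+0=4, 4+2=1, 4+4=3
Distinct residues collected: {0, 1, 2, 3, 4}
|A + B| = 5 (out of 5 total residues).

A + B = {0, 1, 2, 3, 4}


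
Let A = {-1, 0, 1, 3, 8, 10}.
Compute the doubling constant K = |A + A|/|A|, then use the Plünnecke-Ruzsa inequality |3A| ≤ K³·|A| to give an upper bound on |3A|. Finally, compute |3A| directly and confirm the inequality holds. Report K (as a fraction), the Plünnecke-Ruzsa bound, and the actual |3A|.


|A| = 6.
Step 1: Compute A + A by enumerating all 36 pairs.
A + A = {-2, -1, 0, 1, 2, 3, 4, 6, 7, 8, 9, 10, 11, 13, 16, 18, 20}, so |A + A| = 17.
Step 2: Doubling constant K = |A + A|/|A| = 17/6 = 17/6 ≈ 2.8333.
Step 3: Plünnecke-Ruzsa gives |3A| ≤ K³·|A| = (2.8333)³ · 6 ≈ 136.4722.
Step 4: Compute 3A = A + A + A directly by enumerating all triples (a,b,c) ∈ A³; |3A| = 30.
Step 5: Check 30 ≤ 136.4722? Yes ✓.

K = 17/6, Plünnecke-Ruzsa bound K³|A| ≈ 136.4722, |3A| = 30, inequality holds.


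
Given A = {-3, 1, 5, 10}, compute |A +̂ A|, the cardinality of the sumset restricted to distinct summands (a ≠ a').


Restricted sumset: A +̂ A = {a + a' : a ∈ A, a' ∈ A, a ≠ a'}.
Equivalently, take A + A and drop any sum 2a that is achievable ONLY as a + a for a ∈ A (i.e. sums representable only with equal summands).
Enumerate pairs (a, a') with a < a' (symmetric, so each unordered pair gives one sum; this covers all a ≠ a'):
  -3 + 1 = -2
  -3 + 5 = 2
  -3 + 10 = 7
  1 + 5 = 6
  1 + 10 = 11
  5 + 10 = 15
Collected distinct sums: {-2, 2, 6, 7, 11, 15}
|A +̂ A| = 6
(Reference bound: |A +̂ A| ≥ 2|A| - 3 for |A| ≥ 2, with |A| = 4 giving ≥ 5.)

|A +̂ A| = 6


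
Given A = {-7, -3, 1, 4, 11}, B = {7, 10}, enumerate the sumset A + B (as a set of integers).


A + B = {a + b : a ∈ A, b ∈ B}.
Enumerate all |A|·|B| = 5·2 = 10 pairs (a, b) and collect distinct sums.
a = -7: -7+7=0, -7+10=3
a = -3: -3+7=4, -3+10=7
a = 1: 1+7=8, 1+10=11
a = 4: 4+7=11, 4+10=14
a = 11: 11+7=18, 11+10=21
Collecting distinct sums: A + B = {0, 3, 4, 7, 8, 11, 14, 18, 21}
|A + B| = 9

A + B = {0, 3, 4, 7, 8, 11, 14, 18, 21}


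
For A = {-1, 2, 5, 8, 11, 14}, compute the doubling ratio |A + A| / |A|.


|A| = 6.
Compute A + A by enumerating all 36 pairs.
A + A = {-2, 1, 4, 7, 10, 13, 16, 19, 22, 25, 28}, so |A + A| = 11.
K = |A + A| / |A| = 11/6 (already in lowest terms) ≈ 1.8333.
Reference: AP of size 6 gives K = 11/6 ≈ 1.8333; a fully generic set of size 6 gives K ≈ 3.5000.

|A| = 6, |A + A| = 11, K = 11/6.


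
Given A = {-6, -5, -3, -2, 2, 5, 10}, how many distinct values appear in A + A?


A + A = {a + a' : a, a' ∈ A}; |A| = 7.
General bounds: 2|A| - 1 ≤ |A + A| ≤ |A|(|A|+1)/2, i.e. 13 ≤ |A + A| ≤ 28.
Lower bound 2|A|-1 is attained iff A is an arithmetic progression.
Enumerate sums a + a' for a ≤ a' (symmetric, so this suffices):
a = -6: -6+-6=-12, -6+-5=-11, -6+-3=-9, -6+-2=-8, -6+2=-4, -6+5=-1, -6+10=4
a = -5: -5+-5=-10, -5+-3=-8, -5+-2=-7, -5+2=-3, -5+5=0, -5+10=5
a = -3: -3+-3=-6, -3+-2=-5, -3+2=-1, -3+5=2, -3+10=7
a = -2: -2+-2=-4, -2+2=0, -2+5=3, -2+10=8
a = 2: 2+2=4, 2+5=7, 2+10=12
a = 5: 5+5=10, 5+10=15
a = 10: 10+10=20
Distinct sums: {-12, -11, -10, -9, -8, -7, -6, -5, -4, -3, -1, 0, 2, 3, 4, 5, 7, 8, 10, 12, 15, 20}
|A + A| = 22

|A + A| = 22


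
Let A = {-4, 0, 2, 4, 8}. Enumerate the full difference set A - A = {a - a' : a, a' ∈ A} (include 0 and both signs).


A - A = {a - a' : a, a' ∈ A}.
Compute a - a' for each ordered pair (a, a'):
a = -4: -4--4=0, -4-0=-4, -4-2=-6, -4-4=-8, -4-8=-12
a = 0: 0--4=4, 0-0=0, 0-2=-2, 0-4=-4, 0-8=-8
a = 2: 2--4=6, 2-0=2, 2-2=0, 2-4=-2, 2-8=-6
a = 4: 4--4=8, 4-0=4, 4-2=2, 4-4=0, 4-8=-4
a = 8: 8--4=12, 8-0=8, 8-2=6, 8-4=4, 8-8=0
Collecting distinct values (and noting 0 appears from a-a):
A - A = {-12, -8, -6, -4, -2, 0, 2, 4, 6, 8, 12}
|A - A| = 11

A - A = {-12, -8, -6, -4, -2, 0, 2, 4, 6, 8, 12}


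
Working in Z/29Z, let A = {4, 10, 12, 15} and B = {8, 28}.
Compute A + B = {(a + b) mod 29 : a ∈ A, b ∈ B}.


Work in Z/29Z: reduce every sum a + b modulo 29.
Enumerate all 8 pairs:
a = 4: 4+8=12, 4+28=3
a = 10: 10+8=18, 10+28=9
a = 12: 12+8=20, 12+28=11
a = 15: 15+8=23, 15+28=14
Distinct residues collected: {3, 9, 11, 12, 14, 18, 20, 23}
|A + B| = 8 (out of 29 total residues).

A + B = {3, 9, 11, 12, 14, 18, 20, 23}


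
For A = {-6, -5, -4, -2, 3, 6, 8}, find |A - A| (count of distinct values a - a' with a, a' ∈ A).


A - A = {a - a' : a, a' ∈ A}; |A| = 7.
Bounds: 2|A|-1 ≤ |A - A| ≤ |A|² - |A| + 1, i.e. 13 ≤ |A - A| ≤ 43.
Note: 0 ∈ A - A always (from a - a). The set is symmetric: if d ∈ A - A then -d ∈ A - A.
Enumerate nonzero differences d = a - a' with a > a' (then include -d):
Positive differences: {1, 2, 3, 4, 5, 7, 8, 9, 10, 11, 12, 13, 14}
Full difference set: {0} ∪ (positive diffs) ∪ (negative diffs).
|A - A| = 1 + 2·13 = 27 (matches direct enumeration: 27).

|A - A| = 27


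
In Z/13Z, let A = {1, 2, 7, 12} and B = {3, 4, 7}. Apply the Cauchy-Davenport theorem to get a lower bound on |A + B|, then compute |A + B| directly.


Cauchy-Davenport: |A + B| ≥ min(p, |A| + |B| - 1) for A, B nonempty in Z/pZ.
|A| = 4, |B| = 3, p = 13.
CD lower bound = min(13, 4 + 3 - 1) = min(13, 6) = 6.
Compute A + B mod 13 directly:
a = 1: 1+3=4, 1+4=5, 1+7=8
a = 2: 2+3=5, 2+4=6, 2+7=9
a = 7: 7+3=10, 7+4=11, 7+7=1
a = 12: 12+3=2, 12+4=3, 12+7=6
A + B = {1, 2, 3, 4, 5, 6, 8, 9, 10, 11}, so |A + B| = 10.
Verify: 10 ≥ 6? Yes ✓.

CD lower bound = 6, actual |A + B| = 10.


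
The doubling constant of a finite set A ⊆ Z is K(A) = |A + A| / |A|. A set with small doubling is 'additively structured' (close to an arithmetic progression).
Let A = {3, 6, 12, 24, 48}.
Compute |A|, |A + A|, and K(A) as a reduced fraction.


|A| = 5.
Compute A + A by enumerating all 25 pairs.
A + A = {6, 9, 12, 15, 18, 24, 27, 30, 36, 48, 51, 54, 60, 72, 96}, so |A + A| = 15.
K = |A + A| / |A| = 15/5 = 3/1 ≈ 3.0000.
Reference: AP of size 5 gives K = 9/5 ≈ 1.8000; a fully generic set of size 5 gives K ≈ 3.0000.

|A| = 5, |A + A| = 15, K = 15/5 = 3/1.


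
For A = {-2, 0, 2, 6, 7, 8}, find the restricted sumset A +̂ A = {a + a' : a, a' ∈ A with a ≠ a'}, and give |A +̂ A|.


Restricted sumset: A +̂ A = {a + a' : a ∈ A, a' ∈ A, a ≠ a'}.
Equivalently, take A + A and drop any sum 2a that is achievable ONLY as a + a for a ∈ A (i.e. sums representable only with equal summands).
Enumerate pairs (a, a') with a < a' (symmetric, so each unordered pair gives one sum; this covers all a ≠ a'):
  -2 + 0 = -2
  -2 + 2 = 0
  -2 + 6 = 4
  -2 + 7 = 5
  -2 + 8 = 6
  0 + 2 = 2
  0 + 6 = 6
  0 + 7 = 7
  0 + 8 = 8
  2 + 6 = 8
  2 + 7 = 9
  2 + 8 = 10
  6 + 7 = 13
  6 + 8 = 14
  7 + 8 = 15
Collected distinct sums: {-2, 0, 2, 4, 5, 6, 7, 8, 9, 10, 13, 14, 15}
|A +̂ A| = 13
(Reference bound: |A +̂ A| ≥ 2|A| - 3 for |A| ≥ 2, with |A| = 6 giving ≥ 9.)

|A +̂ A| = 13


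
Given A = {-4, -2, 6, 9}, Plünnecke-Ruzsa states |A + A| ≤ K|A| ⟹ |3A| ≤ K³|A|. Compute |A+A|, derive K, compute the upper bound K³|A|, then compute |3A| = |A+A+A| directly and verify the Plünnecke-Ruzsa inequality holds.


|A| = 4.
Step 1: Compute A + A by enumerating all 16 pairs.
A + A = {-8, -6, -4, 2, 4, 5, 7, 12, 15, 18}, so |A + A| = 10.
Step 2: Doubling constant K = |A + A|/|A| = 10/4 = 10/4 ≈ 2.5000.
Step 3: Plünnecke-Ruzsa gives |3A| ≤ K³·|A| = (2.5000)³ · 4 ≈ 62.5000.
Step 4: Compute 3A = A + A + A directly by enumerating all triples (a,b,c) ∈ A³; |3A| = 20.
Step 5: Check 20 ≤ 62.5000? Yes ✓.

K = 10/4, Plünnecke-Ruzsa bound K³|A| ≈ 62.5000, |3A| = 20, inequality holds.


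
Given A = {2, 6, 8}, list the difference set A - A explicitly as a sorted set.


A - A = {a - a' : a, a' ∈ A}.
Compute a - a' for each ordered pair (a, a'):
a = 2: 2-2=0, 2-6=-4, 2-8=-6
a = 6: 6-2=4, 6-6=0, 6-8=-2
a = 8: 8-2=6, 8-6=2, 8-8=0
Collecting distinct values (and noting 0 appears from a-a):
A - A = {-6, -4, -2, 0, 2, 4, 6}
|A - A| = 7

A - A = {-6, -4, -2, 0, 2, 4, 6}


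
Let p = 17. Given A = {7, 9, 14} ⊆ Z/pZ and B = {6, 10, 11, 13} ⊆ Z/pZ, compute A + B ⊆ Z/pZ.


Work in Z/17Z: reduce every sum a + b modulo 17.
Enumerate all 12 pairs:
a = 7: 7+6=13, 7+10=0, 7+11=1, 7+13=3
a = 9: 9+6=15, 9+10=2, 9+11=3, 9+13=5
a = 14: 14+6=3, 14+10=7, 14+11=8, 14+13=10
Distinct residues collected: {0, 1, 2, 3, 5, 7, 8, 10, 13, 15}
|A + B| = 10 (out of 17 total residues).

A + B = {0, 1, 2, 3, 5, 7, 8, 10, 13, 15}


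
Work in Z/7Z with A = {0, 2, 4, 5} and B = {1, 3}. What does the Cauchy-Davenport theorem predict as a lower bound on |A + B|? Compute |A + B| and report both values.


Cauchy-Davenport: |A + B| ≥ min(p, |A| + |B| - 1) for A, B nonempty in Z/pZ.
|A| = 4, |B| = 2, p = 7.
CD lower bound = min(7, 4 + 2 - 1) = min(7, 5) = 5.
Compute A + B mod 7 directly:
a = 0: 0+1=1, 0+3=3
a = 2: 2+1=3, 2+3=5
a = 4: 4+1=5, 4+3=0
a = 5: 5+1=6, 5+3=1
A + B = {0, 1, 3, 5, 6}, so |A + B| = 5.
Verify: 5 ≥ 5? Yes ✓.

CD lower bound = 5, actual |A + B| = 5.


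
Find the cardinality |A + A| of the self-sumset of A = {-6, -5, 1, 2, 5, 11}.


A + A = {a + a' : a, a' ∈ A}; |A| = 6.
General bounds: 2|A| - 1 ≤ |A + A| ≤ |A|(|A|+1)/2, i.e. 11 ≤ |A + A| ≤ 21.
Lower bound 2|A|-1 is attained iff A is an arithmetic progression.
Enumerate sums a + a' for a ≤ a' (symmetric, so this suffices):
a = -6: -6+-6=-12, -6+-5=-11, -6+1=-5, -6+2=-4, -6+5=-1, -6+11=5
a = -5: -5+-5=-10, -5+1=-4, -5+2=-3, -5+5=0, -5+11=6
a = 1: 1+1=2, 1+2=3, 1+5=6, 1+11=12
a = 2: 2+2=4, 2+5=7, 2+11=13
a = 5: 5+5=10, 5+11=16
a = 11: 11+11=22
Distinct sums: {-12, -11, -10, -5, -4, -3, -1, 0, 2, 3, 4, 5, 6, 7, 10, 12, 13, 16, 22}
|A + A| = 19

|A + A| = 19


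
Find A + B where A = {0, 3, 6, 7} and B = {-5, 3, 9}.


A + B = {a + b : a ∈ A, b ∈ B}.
Enumerate all |A|·|B| = 4·3 = 12 pairs (a, b) and collect distinct sums.
a = 0: 0+-5=-5, 0+3=3, 0+9=9
a = 3: 3+-5=-2, 3+3=6, 3+9=12
a = 6: 6+-5=1, 6+3=9, 6+9=15
a = 7: 7+-5=2, 7+3=10, 7+9=16
Collecting distinct sums: A + B = {-5, -2, 1, 2, 3, 6, 9, 10, 12, 15, 16}
|A + B| = 11

A + B = {-5, -2, 1, 2, 3, 6, 9, 10, 12, 15, 16}


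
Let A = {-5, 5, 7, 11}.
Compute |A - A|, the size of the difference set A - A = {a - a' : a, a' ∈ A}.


A - A = {a - a' : a, a' ∈ A}; |A| = 4.
Bounds: 2|A|-1 ≤ |A - A| ≤ |A|² - |A| + 1, i.e. 7 ≤ |A - A| ≤ 13.
Note: 0 ∈ A - A always (from a - a). The set is symmetric: if d ∈ A - A then -d ∈ A - A.
Enumerate nonzero differences d = a - a' with a > a' (then include -d):
Positive differences: {2, 4, 6, 10, 12, 16}
Full difference set: {0} ∪ (positive diffs) ∪ (negative diffs).
|A - A| = 1 + 2·6 = 13 (matches direct enumeration: 13).

|A - A| = 13


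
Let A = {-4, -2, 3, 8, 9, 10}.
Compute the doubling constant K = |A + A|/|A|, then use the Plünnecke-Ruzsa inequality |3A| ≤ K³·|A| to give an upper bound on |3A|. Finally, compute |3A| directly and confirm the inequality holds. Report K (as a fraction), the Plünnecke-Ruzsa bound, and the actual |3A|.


|A| = 6.
Step 1: Compute A + A by enumerating all 36 pairs.
A + A = {-8, -6, -4, -1, 1, 4, 5, 6, 7, 8, 11, 12, 13, 16, 17, 18, 19, 20}, so |A + A| = 18.
Step 2: Doubling constant K = |A + A|/|A| = 18/6 = 18/6 ≈ 3.0000.
Step 3: Plünnecke-Ruzsa gives |3A| ≤ K³·|A| = (3.0000)³ · 6 ≈ 162.0000.
Step 4: Compute 3A = A + A + A directly by enumerating all triples (a,b,c) ∈ A³; |3A| = 38.
Step 5: Check 38 ≤ 162.0000? Yes ✓.

K = 18/6, Plünnecke-Ruzsa bound K³|A| ≈ 162.0000, |3A| = 38, inequality holds.


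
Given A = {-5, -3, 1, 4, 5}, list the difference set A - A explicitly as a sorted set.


A - A = {a - a' : a, a' ∈ A}.
Compute a - a' for each ordered pair (a, a'):
a = -5: -5--5=0, -5--3=-2, -5-1=-6, -5-4=-9, -5-5=-10
a = -3: -3--5=2, -3--3=0, -3-1=-4, -3-4=-7, -3-5=-8
a = 1: 1--5=6, 1--3=4, 1-1=0, 1-4=-3, 1-5=-4
a = 4: 4--5=9, 4--3=7, 4-1=3, 4-4=0, 4-5=-1
a = 5: 5--5=10, 5--3=8, 5-1=4, 5-4=1, 5-5=0
Collecting distinct values (and noting 0 appears from a-a):
A - A = {-10, -9, -8, -7, -6, -4, -3, -2, -1, 0, 1, 2, 3, 4, 6, 7, 8, 9, 10}
|A - A| = 19

A - A = {-10, -9, -8, -7, -6, -4, -3, -2, -1, 0, 1, 2, 3, 4, 6, 7, 8, 9, 10}


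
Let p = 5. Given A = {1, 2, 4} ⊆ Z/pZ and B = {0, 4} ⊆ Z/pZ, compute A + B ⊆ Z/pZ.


Work in Z/5Z: reduce every sum a + b modulo 5.
Enumerate all 6 pairs:
a = 1: 1+0=1, 1+4=0
a = 2: 2+0=2, 2+4=1
a = 4: 4+0=4, 4+4=3
Distinct residues collected: {0, 1, 2, 3, 4}
|A + B| = 5 (out of 5 total residues).

A + B = {0, 1, 2, 3, 4}


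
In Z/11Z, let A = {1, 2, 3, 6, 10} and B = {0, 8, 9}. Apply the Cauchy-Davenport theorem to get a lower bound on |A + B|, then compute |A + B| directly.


Cauchy-Davenport: |A + B| ≥ min(p, |A| + |B| - 1) for A, B nonempty in Z/pZ.
|A| = 5, |B| = 3, p = 11.
CD lower bound = min(11, 5 + 3 - 1) = min(11, 7) = 7.
Compute A + B mod 11 directly:
a = 1: 1+0=1, 1+8=9, 1+9=10
a = 2: 2+0=2, 2+8=10, 2+9=0
a = 3: 3+0=3, 3+8=0, 3+9=1
a = 6: 6+0=6, 6+8=3, 6+9=4
a = 10: 10+0=10, 10+8=7, 10+9=8
A + B = {0, 1, 2, 3, 4, 6, 7, 8, 9, 10}, so |A + B| = 10.
Verify: 10 ≥ 7? Yes ✓.

CD lower bound = 7, actual |A + B| = 10.


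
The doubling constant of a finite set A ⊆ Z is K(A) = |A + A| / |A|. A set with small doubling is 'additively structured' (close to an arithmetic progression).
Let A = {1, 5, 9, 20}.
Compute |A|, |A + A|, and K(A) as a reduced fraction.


|A| = 4.
Compute A + A by enumerating all 16 pairs.
A + A = {2, 6, 10, 14, 18, 21, 25, 29, 40}, so |A + A| = 9.
K = |A + A| / |A| = 9/4 (already in lowest terms) ≈ 2.2500.
Reference: AP of size 4 gives K = 7/4 ≈ 1.7500; a fully generic set of size 4 gives K ≈ 2.5000.

|A| = 4, |A + A| = 9, K = 9/4.


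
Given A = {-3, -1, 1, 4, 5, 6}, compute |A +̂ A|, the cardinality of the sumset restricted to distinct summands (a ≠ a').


Restricted sumset: A +̂ A = {a + a' : a ∈ A, a' ∈ A, a ≠ a'}.
Equivalently, take A + A and drop any sum 2a that is achievable ONLY as a + a for a ∈ A (i.e. sums representable only with equal summands).
Enumerate pairs (a, a') with a < a' (symmetric, so each unordered pair gives one sum; this covers all a ≠ a'):
  -3 + -1 = -4
  -3 + 1 = -2
  -3 + 4 = 1
  -3 + 5 = 2
  -3 + 6 = 3
  -1 + 1 = 0
  -1 + 4 = 3
  -1 + 5 = 4
  -1 + 6 = 5
  1 + 4 = 5
  1 + 5 = 6
  1 + 6 = 7
  4 + 5 = 9
  4 + 6 = 10
  5 + 6 = 11
Collected distinct sums: {-4, -2, 0, 1, 2, 3, 4, 5, 6, 7, 9, 10, 11}
|A +̂ A| = 13
(Reference bound: |A +̂ A| ≥ 2|A| - 3 for |A| ≥ 2, with |A| = 6 giving ≥ 9.)

|A +̂ A| = 13


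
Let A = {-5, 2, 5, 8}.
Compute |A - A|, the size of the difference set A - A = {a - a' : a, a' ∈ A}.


A - A = {a - a' : a, a' ∈ A}; |A| = 4.
Bounds: 2|A|-1 ≤ |A - A| ≤ |A|² - |A| + 1, i.e. 7 ≤ |A - A| ≤ 13.
Note: 0 ∈ A - A always (from a - a). The set is symmetric: if d ∈ A - A then -d ∈ A - A.
Enumerate nonzero differences d = a - a' with a > a' (then include -d):
Positive differences: {3, 6, 7, 10, 13}
Full difference set: {0} ∪ (positive diffs) ∪ (negative diffs).
|A - A| = 1 + 2·5 = 11 (matches direct enumeration: 11).

|A - A| = 11


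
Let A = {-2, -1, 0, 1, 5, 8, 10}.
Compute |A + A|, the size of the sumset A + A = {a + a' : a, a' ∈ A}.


A + A = {a + a' : a, a' ∈ A}; |A| = 7.
General bounds: 2|A| - 1 ≤ |A + A| ≤ |A|(|A|+1)/2, i.e. 13 ≤ |A + A| ≤ 28.
Lower bound 2|A|-1 is attained iff A is an arithmetic progression.
Enumerate sums a + a' for a ≤ a' (symmetric, so this suffices):
a = -2: -2+-2=-4, -2+-1=-3, -2+0=-2, -2+1=-1, -2+5=3, -2+8=6, -2+10=8
a = -1: -1+-1=-2, -1+0=-1, -1+1=0, -1+5=4, -1+8=7, -1+10=9
a = 0: 0+0=0, 0+1=1, 0+5=5, 0+8=8, 0+10=10
a = 1: 1+1=2, 1+5=6, 1+8=9, 1+10=11
a = 5: 5+5=10, 5+8=13, 5+10=15
a = 8: 8+8=16, 8+10=18
a = 10: 10+10=20
Distinct sums: {-4, -3, -2, -1, 0, 1, 2, 3, 4, 5, 6, 7, 8, 9, 10, 11, 13, 15, 16, 18, 20}
|A + A| = 21

|A + A| = 21


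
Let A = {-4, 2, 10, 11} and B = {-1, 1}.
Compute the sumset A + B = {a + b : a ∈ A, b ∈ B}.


A + B = {a + b : a ∈ A, b ∈ B}.
Enumerate all |A|·|B| = 4·2 = 8 pairs (a, b) and collect distinct sums.
a = -4: -4+-1=-5, -4+1=-3
a = 2: 2+-1=1, 2+1=3
a = 10: 10+-1=9, 10+1=11
a = 11: 11+-1=10, 11+1=12
Collecting distinct sums: A + B = {-5, -3, 1, 3, 9, 10, 11, 12}
|A + B| = 8

A + B = {-5, -3, 1, 3, 9, 10, 11, 12}


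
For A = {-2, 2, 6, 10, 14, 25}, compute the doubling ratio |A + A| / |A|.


|A| = 6.
Compute A + A by enumerating all 36 pairs.
A + A = {-4, 0, 4, 8, 12, 16, 20, 23, 24, 27, 28, 31, 35, 39, 50}, so |A + A| = 15.
K = |A + A| / |A| = 15/6 = 5/2 ≈ 2.5000.
Reference: AP of size 6 gives K = 11/6 ≈ 1.8333; a fully generic set of size 6 gives K ≈ 3.5000.

|A| = 6, |A + A| = 15, K = 15/6 = 5/2.


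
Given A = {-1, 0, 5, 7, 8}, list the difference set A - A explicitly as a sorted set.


A - A = {a - a' : a, a' ∈ A}.
Compute a - a' for each ordered pair (a, a'):
a = -1: -1--1=0, -1-0=-1, -1-5=-6, -1-7=-8, -1-8=-9
a = 0: 0--1=1, 0-0=0, 0-5=-5, 0-7=-7, 0-8=-8
a = 5: 5--1=6, 5-0=5, 5-5=0, 5-7=-2, 5-8=-3
a = 7: 7--1=8, 7-0=7, 7-5=2, 7-7=0, 7-8=-1
a = 8: 8--1=9, 8-0=8, 8-5=3, 8-7=1, 8-8=0
Collecting distinct values (and noting 0 appears from a-a):
A - A = {-9, -8, -7, -6, -5, -3, -2, -1, 0, 1, 2, 3, 5, 6, 7, 8, 9}
|A - A| = 17

A - A = {-9, -8, -7, -6, -5, -3, -2, -1, 0, 1, 2, 3, 5, 6, 7, 8, 9}


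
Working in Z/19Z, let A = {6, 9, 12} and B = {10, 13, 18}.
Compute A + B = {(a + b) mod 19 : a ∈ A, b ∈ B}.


Work in Z/19Z: reduce every sum a + b modulo 19.
Enumerate all 9 pairs:
a = 6: 6+10=16, 6+13=0, 6+18=5
a = 9: 9+10=0, 9+13=3, 9+18=8
a = 12: 12+10=3, 12+13=6, 12+18=11
Distinct residues collected: {0, 3, 5, 6, 8, 11, 16}
|A + B| = 7 (out of 19 total residues).

A + B = {0, 3, 5, 6, 8, 11, 16}


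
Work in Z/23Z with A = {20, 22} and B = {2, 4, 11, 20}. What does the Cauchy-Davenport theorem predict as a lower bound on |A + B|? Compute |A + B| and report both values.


Cauchy-Davenport: |A + B| ≥ min(p, |A| + |B| - 1) for A, B nonempty in Z/pZ.
|A| = 2, |B| = 4, p = 23.
CD lower bound = min(23, 2 + 4 - 1) = min(23, 5) = 5.
Compute A + B mod 23 directly:
a = 20: 20+2=22, 20+4=1, 20+11=8, 20+20=17
a = 22: 22+2=1, 22+4=3, 22+11=10, 22+20=19
A + B = {1, 3, 8, 10, 17, 19, 22}, so |A + B| = 7.
Verify: 7 ≥ 5? Yes ✓.

CD lower bound = 5, actual |A + B| = 7.


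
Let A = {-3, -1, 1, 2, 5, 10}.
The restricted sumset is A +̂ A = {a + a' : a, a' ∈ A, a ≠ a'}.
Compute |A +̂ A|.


Restricted sumset: A +̂ A = {a + a' : a ∈ A, a' ∈ A, a ≠ a'}.
Equivalently, take A + A and drop any sum 2a that is achievable ONLY as a + a for a ∈ A (i.e. sums representable only with equal summands).
Enumerate pairs (a, a') with a < a' (symmetric, so each unordered pair gives one sum; this covers all a ≠ a'):
  -3 + -1 = -4
  -3 + 1 = -2
  -3 + 2 = -1
  -3 + 5 = 2
  -3 + 10 = 7
  -1 + 1 = 0
  -1 + 2 = 1
  -1 + 5 = 4
  -1 + 10 = 9
  1 + 2 = 3
  1 + 5 = 6
  1 + 10 = 11
  2 + 5 = 7
  2 + 10 = 12
  5 + 10 = 15
Collected distinct sums: {-4, -2, -1, 0, 1, 2, 3, 4, 6, 7, 9, 11, 12, 15}
|A +̂ A| = 14
(Reference bound: |A +̂ A| ≥ 2|A| - 3 for |A| ≥ 2, with |A| = 6 giving ≥ 9.)

|A +̂ A| = 14


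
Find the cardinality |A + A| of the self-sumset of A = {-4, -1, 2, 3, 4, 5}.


A + A = {a + a' : a, a' ∈ A}; |A| = 6.
General bounds: 2|A| - 1 ≤ |A + A| ≤ |A|(|A|+1)/2, i.e. 11 ≤ |A + A| ≤ 21.
Lower bound 2|A|-1 is attained iff A is an arithmetic progression.
Enumerate sums a + a' for a ≤ a' (symmetric, so this suffices):
a = -4: -4+-4=-8, -4+-1=-5, -4+2=-2, -4+3=-1, -4+4=0, -4+5=1
a = -1: -1+-1=-2, -1+2=1, -1+3=2, -1+4=3, -1+5=4
a = 2: 2+2=4, 2+3=5, 2+4=6, 2+5=7
a = 3: 3+3=6, 3+4=7, 3+5=8
a = 4: 4+4=8, 4+5=9
a = 5: 5+5=10
Distinct sums: {-8, -5, -2, -1, 0, 1, 2, 3, 4, 5, 6, 7, 8, 9, 10}
|A + A| = 15

|A + A| = 15


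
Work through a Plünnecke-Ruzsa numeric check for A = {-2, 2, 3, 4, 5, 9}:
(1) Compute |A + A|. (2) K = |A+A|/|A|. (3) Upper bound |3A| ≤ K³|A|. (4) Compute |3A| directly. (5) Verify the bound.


|A| = 6.
Step 1: Compute A + A by enumerating all 36 pairs.
A + A = {-4, 0, 1, 2, 3, 4, 5, 6, 7, 8, 9, 10, 11, 12, 13, 14, 18}, so |A + A| = 17.
Step 2: Doubling constant K = |A + A|/|A| = 17/6 = 17/6 ≈ 2.8333.
Step 3: Plünnecke-Ruzsa gives |3A| ≤ K³·|A| = (2.8333)³ · 6 ≈ 136.4722.
Step 4: Compute 3A = A + A + A directly by enumerating all triples (a,b,c) ∈ A³; |3A| = 28.
Step 5: Check 28 ≤ 136.4722? Yes ✓.

K = 17/6, Plünnecke-Ruzsa bound K³|A| ≈ 136.4722, |3A| = 28, inequality holds.


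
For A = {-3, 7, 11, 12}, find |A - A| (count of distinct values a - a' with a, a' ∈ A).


A - A = {a - a' : a, a' ∈ A}; |A| = 4.
Bounds: 2|A|-1 ≤ |A - A| ≤ |A|² - |A| + 1, i.e. 7 ≤ |A - A| ≤ 13.
Note: 0 ∈ A - A always (from a - a). The set is symmetric: if d ∈ A - A then -d ∈ A - A.
Enumerate nonzero differences d = a - a' with a > a' (then include -d):
Positive differences: {1, 4, 5, 10, 14, 15}
Full difference set: {0} ∪ (positive diffs) ∪ (negative diffs).
|A - A| = 1 + 2·6 = 13 (matches direct enumeration: 13).

|A - A| = 13


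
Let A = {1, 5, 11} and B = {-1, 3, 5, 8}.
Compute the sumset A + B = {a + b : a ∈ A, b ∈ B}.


A + B = {a + b : a ∈ A, b ∈ B}.
Enumerate all |A|·|B| = 3·4 = 12 pairs (a, b) and collect distinct sums.
a = 1: 1+-1=0, 1+3=4, 1+5=6, 1+8=9
a = 5: 5+-1=4, 5+3=8, 5+5=10, 5+8=13
a = 11: 11+-1=10, 11+3=14, 11+5=16, 11+8=19
Collecting distinct sums: A + B = {0, 4, 6, 8, 9, 10, 13, 14, 16, 19}
|A + B| = 10

A + B = {0, 4, 6, 8, 9, 10, 13, 14, 16, 19}


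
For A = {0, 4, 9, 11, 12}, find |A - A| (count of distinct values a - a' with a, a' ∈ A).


A - A = {a - a' : a, a' ∈ A}; |A| = 5.
Bounds: 2|A|-1 ≤ |A - A| ≤ |A|² - |A| + 1, i.e. 9 ≤ |A - A| ≤ 21.
Note: 0 ∈ A - A always (from a - a). The set is symmetric: if d ∈ A - A then -d ∈ A - A.
Enumerate nonzero differences d = a - a' with a > a' (then include -d):
Positive differences: {1, 2, 3, 4, 5, 7, 8, 9, 11, 12}
Full difference set: {0} ∪ (positive diffs) ∪ (negative diffs).
|A - A| = 1 + 2·10 = 21 (matches direct enumeration: 21).

|A - A| = 21


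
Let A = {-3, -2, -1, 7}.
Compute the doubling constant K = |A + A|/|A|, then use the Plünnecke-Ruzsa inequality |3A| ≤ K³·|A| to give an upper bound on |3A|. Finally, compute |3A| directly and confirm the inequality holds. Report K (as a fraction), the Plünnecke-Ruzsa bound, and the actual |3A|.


|A| = 4.
Step 1: Compute A + A by enumerating all 16 pairs.
A + A = {-6, -5, -4, -3, -2, 4, 5, 6, 14}, so |A + A| = 9.
Step 2: Doubling constant K = |A + A|/|A| = 9/4 = 9/4 ≈ 2.2500.
Step 3: Plünnecke-Ruzsa gives |3A| ≤ K³·|A| = (2.2500)³ · 4 ≈ 45.5625.
Step 4: Compute 3A = A + A + A directly by enumerating all triples (a,b,c) ∈ A³; |3A| = 16.
Step 5: Check 16 ≤ 45.5625? Yes ✓.

K = 9/4, Plünnecke-Ruzsa bound K³|A| ≈ 45.5625, |3A| = 16, inequality holds.


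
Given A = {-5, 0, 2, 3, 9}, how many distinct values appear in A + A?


A + A = {a + a' : a, a' ∈ A}; |A| = 5.
General bounds: 2|A| - 1 ≤ |A + A| ≤ |A|(|A|+1)/2, i.e. 9 ≤ |A + A| ≤ 15.
Lower bound 2|A|-1 is attained iff A is an arithmetic progression.
Enumerate sums a + a' for a ≤ a' (symmetric, so this suffices):
a = -5: -5+-5=-10, -5+0=-5, -5+2=-3, -5+3=-2, -5+9=4
a = 0: 0+0=0, 0+2=2, 0+3=3, 0+9=9
a = 2: 2+2=4, 2+3=5, 2+9=11
a = 3: 3+3=6, 3+9=12
a = 9: 9+9=18
Distinct sums: {-10, -5, -3, -2, 0, 2, 3, 4, 5, 6, 9, 11, 12, 18}
|A + A| = 14

|A + A| = 14


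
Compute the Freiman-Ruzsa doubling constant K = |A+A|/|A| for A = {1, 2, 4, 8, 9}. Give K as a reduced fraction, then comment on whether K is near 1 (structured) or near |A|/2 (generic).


|A| = 5.
Compute A + A by enumerating all 25 pairs.
A + A = {2, 3, 4, 5, 6, 8, 9, 10, 11, 12, 13, 16, 17, 18}, so |A + A| = 14.
K = |A + A| / |A| = 14/5 (already in lowest terms) ≈ 2.8000.
Reference: AP of size 5 gives K = 9/5 ≈ 1.8000; a fully generic set of size 5 gives K ≈ 3.0000.

|A| = 5, |A + A| = 14, K = 14/5.


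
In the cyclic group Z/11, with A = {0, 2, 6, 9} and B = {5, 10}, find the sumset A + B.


Work in Z/11Z: reduce every sum a + b modulo 11.
Enumerate all 8 pairs:
a = 0: 0+5=5, 0+10=10
a = 2: 2+5=7, 2+10=1
a = 6: 6+5=0, 6+10=5
a = 9: 9+5=3, 9+10=8
Distinct residues collected: {0, 1, 3, 5, 7, 8, 10}
|A + B| = 7 (out of 11 total residues).

A + B = {0, 1, 3, 5, 7, 8, 10}


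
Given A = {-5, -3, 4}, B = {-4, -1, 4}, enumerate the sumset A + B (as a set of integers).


A + B = {a + b : a ∈ A, b ∈ B}.
Enumerate all |A|·|B| = 3·3 = 9 pairs (a, b) and collect distinct sums.
a = -5: -5+-4=-9, -5+-1=-6, -5+4=-1
a = -3: -3+-4=-7, -3+-1=-4, -3+4=1
a = 4: 4+-4=0, 4+-1=3, 4+4=8
Collecting distinct sums: A + B = {-9, -7, -6, -4, -1, 0, 1, 3, 8}
|A + B| = 9

A + B = {-9, -7, -6, -4, -1, 0, 1, 3, 8}


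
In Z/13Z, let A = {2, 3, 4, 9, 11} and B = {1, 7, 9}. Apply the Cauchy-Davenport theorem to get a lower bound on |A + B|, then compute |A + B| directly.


Cauchy-Davenport: |A + B| ≥ min(p, |A| + |B| - 1) for A, B nonempty in Z/pZ.
|A| = 5, |B| = 3, p = 13.
CD lower bound = min(13, 5 + 3 - 1) = min(13, 7) = 7.
Compute A + B mod 13 directly:
a = 2: 2+1=3, 2+7=9, 2+9=11
a = 3: 3+1=4, 3+7=10, 3+9=12
a = 4: 4+1=5, 4+7=11, 4+9=0
a = 9: 9+1=10, 9+7=3, 9+9=5
a = 11: 11+1=12, 11+7=5, 11+9=7
A + B = {0, 3, 4, 5, 7, 9, 10, 11, 12}, so |A + B| = 9.
Verify: 9 ≥ 7? Yes ✓.

CD lower bound = 7, actual |A + B| = 9.


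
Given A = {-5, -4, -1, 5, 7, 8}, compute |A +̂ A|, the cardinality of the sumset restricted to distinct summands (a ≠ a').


Restricted sumset: A +̂ A = {a + a' : a ∈ A, a' ∈ A, a ≠ a'}.
Equivalently, take A + A and drop any sum 2a that is achievable ONLY as a + a for a ∈ A (i.e. sums representable only with equal summands).
Enumerate pairs (a, a') with a < a' (symmetric, so each unordered pair gives one sum; this covers all a ≠ a'):
  -5 + -4 = -9
  -5 + -1 = -6
  -5 + 5 = 0
  -5 + 7 = 2
  -5 + 8 = 3
  -4 + -1 = -5
  -4 + 5 = 1
  -4 + 7 = 3
  -4 + 8 = 4
  -1 + 5 = 4
  -1 + 7 = 6
  -1 + 8 = 7
  5 + 7 = 12
  5 + 8 = 13
  7 + 8 = 15
Collected distinct sums: {-9, -6, -5, 0, 1, 2, 3, 4, 6, 7, 12, 13, 15}
|A +̂ A| = 13
(Reference bound: |A +̂ A| ≥ 2|A| - 3 for |A| ≥ 2, with |A| = 6 giving ≥ 9.)

|A +̂ A| = 13


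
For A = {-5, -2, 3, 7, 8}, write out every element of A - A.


A - A = {a - a' : a, a' ∈ A}.
Compute a - a' for each ordered pair (a, a'):
a = -5: -5--5=0, -5--2=-3, -5-3=-8, -5-7=-12, -5-8=-13
a = -2: -2--5=3, -2--2=0, -2-3=-5, -2-7=-9, -2-8=-10
a = 3: 3--5=8, 3--2=5, 3-3=0, 3-7=-4, 3-8=-5
a = 7: 7--5=12, 7--2=9, 7-3=4, 7-7=0, 7-8=-1
a = 8: 8--5=13, 8--2=10, 8-3=5, 8-7=1, 8-8=0
Collecting distinct values (and noting 0 appears from a-a):
A - A = {-13, -12, -10, -9, -8, -5, -4, -3, -1, 0, 1, 3, 4, 5, 8, 9, 10, 12, 13}
|A - A| = 19

A - A = {-13, -12, -10, -9, -8, -5, -4, -3, -1, 0, 1, 3, 4, 5, 8, 9, 10, 12, 13}


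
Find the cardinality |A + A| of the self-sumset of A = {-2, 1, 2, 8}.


A + A = {a + a' : a, a' ∈ A}; |A| = 4.
General bounds: 2|A| - 1 ≤ |A + A| ≤ |A|(|A|+1)/2, i.e. 7 ≤ |A + A| ≤ 10.
Lower bound 2|A|-1 is attained iff A is an arithmetic progression.
Enumerate sums a + a' for a ≤ a' (symmetric, so this suffices):
a = -2: -2+-2=-4, -2+1=-1, -2+2=0, -2+8=6
a = 1: 1+1=2, 1+2=3, 1+8=9
a = 2: 2+2=4, 2+8=10
a = 8: 8+8=16
Distinct sums: {-4, -1, 0, 2, 3, 4, 6, 9, 10, 16}
|A + A| = 10

|A + A| = 10


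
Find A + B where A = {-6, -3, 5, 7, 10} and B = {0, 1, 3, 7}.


A + B = {a + b : a ∈ A, b ∈ B}.
Enumerate all |A|·|B| = 5·4 = 20 pairs (a, b) and collect distinct sums.
a = -6: -6+0=-6, -6+1=-5, -6+3=-3, -6+7=1
a = -3: -3+0=-3, -3+1=-2, -3+3=0, -3+7=4
a = 5: 5+0=5, 5+1=6, 5+3=8, 5+7=12
a = 7: 7+0=7, 7+1=8, 7+3=10, 7+7=14
a = 10: 10+0=10, 10+1=11, 10+3=13, 10+7=17
Collecting distinct sums: A + B = {-6, -5, -3, -2, 0, 1, 4, 5, 6, 7, 8, 10, 11, 12, 13, 14, 17}
|A + B| = 17

A + B = {-6, -5, -3, -2, 0, 1, 4, 5, 6, 7, 8, 10, 11, 12, 13, 14, 17}


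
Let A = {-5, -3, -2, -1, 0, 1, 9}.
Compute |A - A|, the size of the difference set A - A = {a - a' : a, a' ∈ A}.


A - A = {a - a' : a, a' ∈ A}; |A| = 7.
Bounds: 2|A|-1 ≤ |A - A| ≤ |A|² - |A| + 1, i.e. 13 ≤ |A - A| ≤ 43.
Note: 0 ∈ A - A always (from a - a). The set is symmetric: if d ∈ A - A then -d ∈ A - A.
Enumerate nonzero differences d = a - a' with a > a' (then include -d):
Positive differences: {1, 2, 3, 4, 5, 6, 8, 9, 10, 11, 12, 14}
Full difference set: {0} ∪ (positive diffs) ∪ (negative diffs).
|A - A| = 1 + 2·12 = 25 (matches direct enumeration: 25).

|A - A| = 25


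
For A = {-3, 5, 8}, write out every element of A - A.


A - A = {a - a' : a, a' ∈ A}.
Compute a - a' for each ordered pair (a, a'):
a = -3: -3--3=0, -3-5=-8, -3-8=-11
a = 5: 5--3=8, 5-5=0, 5-8=-3
a = 8: 8--3=11, 8-5=3, 8-8=0
Collecting distinct values (and noting 0 appears from a-a):
A - A = {-11, -8, -3, 0, 3, 8, 11}
|A - A| = 7

A - A = {-11, -8, -3, 0, 3, 8, 11}


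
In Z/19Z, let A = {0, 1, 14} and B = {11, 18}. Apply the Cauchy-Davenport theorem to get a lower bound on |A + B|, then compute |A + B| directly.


Cauchy-Davenport: |A + B| ≥ min(p, |A| + |B| - 1) for A, B nonempty in Z/pZ.
|A| = 3, |B| = 2, p = 19.
CD lower bound = min(19, 3 + 2 - 1) = min(19, 4) = 4.
Compute A + B mod 19 directly:
a = 0: 0+11=11, 0+18=18
a = 1: 1+11=12, 1+18=0
a = 14: 14+11=6, 14+18=13
A + B = {0, 6, 11, 12, 13, 18}, so |A + B| = 6.
Verify: 6 ≥ 4? Yes ✓.

CD lower bound = 4, actual |A + B| = 6.


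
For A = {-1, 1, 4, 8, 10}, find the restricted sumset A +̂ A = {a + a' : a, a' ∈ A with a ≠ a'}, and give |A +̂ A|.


Restricted sumset: A +̂ A = {a + a' : a ∈ A, a' ∈ A, a ≠ a'}.
Equivalently, take A + A and drop any sum 2a that is achievable ONLY as a + a for a ∈ A (i.e. sums representable only with equal summands).
Enumerate pairs (a, a') with a < a' (symmetric, so each unordered pair gives one sum; this covers all a ≠ a'):
  -1 + 1 = 0
  -1 + 4 = 3
  -1 + 8 = 7
  -1 + 10 = 9
  1 + 4 = 5
  1 + 8 = 9
  1 + 10 = 11
  4 + 8 = 12
  4 + 10 = 14
  8 + 10 = 18
Collected distinct sums: {0, 3, 5, 7, 9, 11, 12, 14, 18}
|A +̂ A| = 9
(Reference bound: |A +̂ A| ≥ 2|A| - 3 for |A| ≥ 2, with |A| = 5 giving ≥ 7.)

|A +̂ A| = 9


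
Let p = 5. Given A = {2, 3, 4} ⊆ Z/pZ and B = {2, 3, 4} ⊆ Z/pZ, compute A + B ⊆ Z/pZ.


Work in Z/5Z: reduce every sum a + b modulo 5.
Enumerate all 9 pairs:
a = 2: 2+2=4, 2+3=0, 2+4=1
a = 3: 3+2=0, 3+3=1, 3+4=2
a = 4: 4+2=1, 4+3=2, 4+4=3
Distinct residues collected: {0, 1, 2, 3, 4}
|A + B| = 5 (out of 5 total residues).

A + B = {0, 1, 2, 3, 4}


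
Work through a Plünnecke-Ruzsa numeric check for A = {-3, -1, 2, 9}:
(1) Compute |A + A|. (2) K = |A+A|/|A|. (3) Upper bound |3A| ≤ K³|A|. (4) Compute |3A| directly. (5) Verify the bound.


|A| = 4.
Step 1: Compute A + A by enumerating all 16 pairs.
A + A = {-6, -4, -2, -1, 1, 4, 6, 8, 11, 18}, so |A + A| = 10.
Step 2: Doubling constant K = |A + A|/|A| = 10/4 = 10/4 ≈ 2.5000.
Step 3: Plünnecke-Ruzsa gives |3A| ≤ K³·|A| = (2.5000)³ · 4 ≈ 62.5000.
Step 4: Compute 3A = A + A + A directly by enumerating all triples (a,b,c) ∈ A³; |3A| = 19.
Step 5: Check 19 ≤ 62.5000? Yes ✓.

K = 10/4, Plünnecke-Ruzsa bound K³|A| ≈ 62.5000, |3A| = 19, inequality holds.


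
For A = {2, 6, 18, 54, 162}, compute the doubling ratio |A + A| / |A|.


|A| = 5.
Compute A + A by enumerating all 25 pairs.
A + A = {4, 8, 12, 20, 24, 36, 56, 60, 72, 108, 164, 168, 180, 216, 324}, so |A + A| = 15.
K = |A + A| / |A| = 15/5 = 3/1 ≈ 3.0000.
Reference: AP of size 5 gives K = 9/5 ≈ 1.8000; a fully generic set of size 5 gives K ≈ 3.0000.

|A| = 5, |A + A| = 15, K = 15/5 = 3/1.


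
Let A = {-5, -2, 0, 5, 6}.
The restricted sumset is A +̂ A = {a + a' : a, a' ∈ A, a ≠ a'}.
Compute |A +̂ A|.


Restricted sumset: A +̂ A = {a + a' : a ∈ A, a' ∈ A, a ≠ a'}.
Equivalently, take A + A and drop any sum 2a that is achievable ONLY as a + a for a ∈ A (i.e. sums representable only with equal summands).
Enumerate pairs (a, a') with a < a' (symmetric, so each unordered pair gives one sum; this covers all a ≠ a'):
  -5 + -2 = -7
  -5 + 0 = -5
  -5 + 5 = 0
  -5 + 6 = 1
  -2 + 0 = -2
  -2 + 5 = 3
  -2 + 6 = 4
  0 + 5 = 5
  0 + 6 = 6
  5 + 6 = 11
Collected distinct sums: {-7, -5, -2, 0, 1, 3, 4, 5, 6, 11}
|A +̂ A| = 10
(Reference bound: |A +̂ A| ≥ 2|A| - 3 for |A| ≥ 2, with |A| = 5 giving ≥ 7.)

|A +̂ A| = 10


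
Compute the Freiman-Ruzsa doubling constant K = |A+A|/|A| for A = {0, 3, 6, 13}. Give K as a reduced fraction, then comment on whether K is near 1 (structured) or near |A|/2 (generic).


|A| = 4.
Compute A + A by enumerating all 16 pairs.
A + A = {0, 3, 6, 9, 12, 13, 16, 19, 26}, so |A + A| = 9.
K = |A + A| / |A| = 9/4 (already in lowest terms) ≈ 2.2500.
Reference: AP of size 4 gives K = 7/4 ≈ 1.7500; a fully generic set of size 4 gives K ≈ 2.5000.

|A| = 4, |A + A| = 9, K = 9/4.


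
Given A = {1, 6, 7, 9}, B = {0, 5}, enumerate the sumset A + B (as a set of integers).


A + B = {a + b : a ∈ A, b ∈ B}.
Enumerate all |A|·|B| = 4·2 = 8 pairs (a, b) and collect distinct sums.
a = 1: 1+0=1, 1+5=6
a = 6: 6+0=6, 6+5=11
a = 7: 7+0=7, 7+5=12
a = 9: 9+0=9, 9+5=14
Collecting distinct sums: A + B = {1, 6, 7, 9, 11, 12, 14}
|A + B| = 7

A + B = {1, 6, 7, 9, 11, 12, 14}


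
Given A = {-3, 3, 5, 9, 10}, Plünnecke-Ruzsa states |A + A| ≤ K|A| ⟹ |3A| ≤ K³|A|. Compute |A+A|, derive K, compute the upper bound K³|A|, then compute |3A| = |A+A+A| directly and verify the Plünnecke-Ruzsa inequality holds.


|A| = 5.
Step 1: Compute A + A by enumerating all 25 pairs.
A + A = {-6, 0, 2, 6, 7, 8, 10, 12, 13, 14, 15, 18, 19, 20}, so |A + A| = 14.
Step 2: Doubling constant K = |A + A|/|A| = 14/5 = 14/5 ≈ 2.8000.
Step 3: Plünnecke-Ruzsa gives |3A| ≤ K³·|A| = (2.8000)³ · 5 ≈ 109.7600.
Step 4: Compute 3A = A + A + A directly by enumerating all triples (a,b,c) ∈ A³; |3A| = 27.
Step 5: Check 27 ≤ 109.7600? Yes ✓.

K = 14/5, Plünnecke-Ruzsa bound K³|A| ≈ 109.7600, |3A| = 27, inequality holds.


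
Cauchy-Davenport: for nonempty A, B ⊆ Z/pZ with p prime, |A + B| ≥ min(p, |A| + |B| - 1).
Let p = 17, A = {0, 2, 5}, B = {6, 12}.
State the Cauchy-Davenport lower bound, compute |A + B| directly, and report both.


Cauchy-Davenport: |A + B| ≥ min(p, |A| + |B| - 1) for A, B nonempty in Z/pZ.
|A| = 3, |B| = 2, p = 17.
CD lower bound = min(17, 3 + 2 - 1) = min(17, 4) = 4.
Compute A + B mod 17 directly:
a = 0: 0+6=6, 0+12=12
a = 2: 2+6=8, 2+12=14
a = 5: 5+6=11, 5+12=0
A + B = {0, 6, 8, 11, 12, 14}, so |A + B| = 6.
Verify: 6 ≥ 4? Yes ✓.

CD lower bound = 4, actual |A + B| = 6.


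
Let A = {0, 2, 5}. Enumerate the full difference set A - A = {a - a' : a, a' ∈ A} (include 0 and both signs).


A - A = {a - a' : a, a' ∈ A}.
Compute a - a' for each ordered pair (a, a'):
a = 0: 0-0=0, 0-2=-2, 0-5=-5
a = 2: 2-0=2, 2-2=0, 2-5=-3
a = 5: 5-0=5, 5-2=3, 5-5=0
Collecting distinct values (and noting 0 appears from a-a):
A - A = {-5, -3, -2, 0, 2, 3, 5}
|A - A| = 7

A - A = {-5, -3, -2, 0, 2, 3, 5}


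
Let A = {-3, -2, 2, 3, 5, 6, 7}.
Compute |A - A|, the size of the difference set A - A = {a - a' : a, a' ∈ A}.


A - A = {a - a' : a, a' ∈ A}; |A| = 7.
Bounds: 2|A|-1 ≤ |A - A| ≤ |A|² - |A| + 1, i.e. 13 ≤ |A - A| ≤ 43.
Note: 0 ∈ A - A always (from a - a). The set is symmetric: if d ∈ A - A then -d ∈ A - A.
Enumerate nonzero differences d = a - a' with a > a' (then include -d):
Positive differences: {1, 2, 3, 4, 5, 6, 7, 8, 9, 10}
Full difference set: {0} ∪ (positive diffs) ∪ (negative diffs).
|A - A| = 1 + 2·10 = 21 (matches direct enumeration: 21).

|A - A| = 21


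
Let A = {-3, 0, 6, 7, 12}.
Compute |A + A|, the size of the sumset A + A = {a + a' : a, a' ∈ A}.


A + A = {a + a' : a, a' ∈ A}; |A| = 5.
General bounds: 2|A| - 1 ≤ |A + A| ≤ |A|(|A|+1)/2, i.e. 9 ≤ |A + A| ≤ 15.
Lower bound 2|A|-1 is attained iff A is an arithmetic progression.
Enumerate sums a + a' for a ≤ a' (symmetric, so this suffices):
a = -3: -3+-3=-6, -3+0=-3, -3+6=3, -3+7=4, -3+12=9
a = 0: 0+0=0, 0+6=6, 0+7=7, 0+12=12
a = 6: 6+6=12, 6+7=13, 6+12=18
a = 7: 7+7=14, 7+12=19
a = 12: 12+12=24
Distinct sums: {-6, -3, 0, 3, 4, 6, 7, 9, 12, 13, 14, 18, 19, 24}
|A + A| = 14

|A + A| = 14
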